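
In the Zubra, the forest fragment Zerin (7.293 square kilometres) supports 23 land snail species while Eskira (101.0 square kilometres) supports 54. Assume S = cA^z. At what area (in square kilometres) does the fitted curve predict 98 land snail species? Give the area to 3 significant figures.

633 square kilometres

z = ln(54/23) / ln(101/7.293) = 0.8535 / 2.6282 = 0.3247
c = 23 / 7.293^0.3247 = 23 / 1.906 = 12.06
A = (98/12.06)^(1/0.3247) ⇒ ln A = ln(8.123)/0.3247 = 6.4504
A = e^6.4504 ≈ 632.9 square kilometres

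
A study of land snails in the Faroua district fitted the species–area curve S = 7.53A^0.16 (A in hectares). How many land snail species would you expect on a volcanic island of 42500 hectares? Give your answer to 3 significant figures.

S = 7.53 × 42500^0.16
ln S = ln 7.53 + 0.16 × ln 42500 = 2.0189 + 0.16 × 10.6573 = 3.7241
S = e^3.7241 ≈ 41.43

41.4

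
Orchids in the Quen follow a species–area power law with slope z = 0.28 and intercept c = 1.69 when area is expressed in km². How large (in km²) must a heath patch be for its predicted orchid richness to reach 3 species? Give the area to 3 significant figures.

7.76 km²

3 = 1.69 × A^0.28  ⇒  A^0.28 = 3/1.69 = 1.775
ln A = ln(1.775) / 0.28 = 0.5739 / 0.28 = 2.0496
A = e^2.0496 ≈ 7.765 km²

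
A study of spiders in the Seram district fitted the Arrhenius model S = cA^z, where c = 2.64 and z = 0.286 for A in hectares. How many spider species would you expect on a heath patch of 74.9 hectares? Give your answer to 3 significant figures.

9.07

S = 2.64 × 74.9^0.286 = 2.64 × 3.436 ≈ 9.072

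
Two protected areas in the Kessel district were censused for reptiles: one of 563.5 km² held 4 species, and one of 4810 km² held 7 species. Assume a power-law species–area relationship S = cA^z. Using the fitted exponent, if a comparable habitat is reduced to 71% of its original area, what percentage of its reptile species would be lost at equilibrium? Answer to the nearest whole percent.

z = ln(7/4) / ln(4810/563.5) = 0.5596 / 2.1443 = 0.2610
S_new/S_old = (A_new/A_old)^z = 0.71^0.2610 = exp(0.2610 × -0.3425) = 0.9145
Fraction lost = 1 − 0.9145 = 0.0855

9%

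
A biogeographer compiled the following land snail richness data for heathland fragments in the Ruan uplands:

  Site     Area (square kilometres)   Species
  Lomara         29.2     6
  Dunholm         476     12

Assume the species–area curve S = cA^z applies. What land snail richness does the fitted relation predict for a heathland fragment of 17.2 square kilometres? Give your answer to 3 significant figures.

z = ln(12/6) / ln(476/29.2) = 0.6931 / 2.7912 = 0.2483
c = 6 / 29.2^0.2483 = 6 / 2.312 = 2.596
S₃ = 2.596 × 17.2^0.2483 = 2.596 × 2.027 ≈ 5.261

5.26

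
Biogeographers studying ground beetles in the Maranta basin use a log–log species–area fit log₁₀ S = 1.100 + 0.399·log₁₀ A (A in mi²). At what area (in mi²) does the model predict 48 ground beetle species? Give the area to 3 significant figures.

28.6 mi²

48 = 12.59 × A^0.399  ⇒  A^0.399 = 48/12.59 = 3.813
ln A = ln(3.813) / 0.399 = 1.3384 / 0.399 = 3.3543
A = e^3.3543 ≈ 28.62 mi²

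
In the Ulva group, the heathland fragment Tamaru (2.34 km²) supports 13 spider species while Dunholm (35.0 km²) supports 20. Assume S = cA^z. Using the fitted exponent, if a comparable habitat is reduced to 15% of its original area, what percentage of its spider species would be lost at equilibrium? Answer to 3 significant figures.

26.1%

z = ln(20/13) / ln(35/2.34) = 0.4308 / 2.7052 = 0.1592
S_new/S_old = (A_new/A_old)^z = 0.15^0.1592 = exp(0.1592 × -1.8971) = 0.7393
Fraction lost = 1 − 0.7393 = 0.2607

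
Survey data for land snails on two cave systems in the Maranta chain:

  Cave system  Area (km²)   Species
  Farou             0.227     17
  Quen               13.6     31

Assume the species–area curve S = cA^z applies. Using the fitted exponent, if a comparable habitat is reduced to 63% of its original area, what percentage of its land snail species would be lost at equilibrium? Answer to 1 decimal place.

z = ln(31/17) / ln(13.6/0.227) = 0.6008 / 4.0929 = 0.1468
S_new/S_old = (A_new/A_old)^z = 0.63^0.1468 = exp(0.1468 × -0.4620) = 0.9344
Fraction lost = 1 − 0.9344 = 0.06557

6.6%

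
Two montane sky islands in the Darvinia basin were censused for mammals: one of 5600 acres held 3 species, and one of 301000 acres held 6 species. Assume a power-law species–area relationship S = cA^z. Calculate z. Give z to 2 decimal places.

Taking logs: ln S = ln c + z ln A, so z = (ln S₂ − ln S₁)/(ln A₂ − ln A₁).
z = ln(6/3) / ln(301000/5600) = ln(2) / ln(53.75) = 0.6931 / 3.9843 = 0.1740

0.17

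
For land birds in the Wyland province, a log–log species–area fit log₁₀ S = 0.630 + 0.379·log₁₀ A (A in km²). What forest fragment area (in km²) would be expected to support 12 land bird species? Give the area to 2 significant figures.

15 km²

12 = 4.266 × A^0.379  ⇒  A^0.379 = 12/4.266 = 2.813
ln A = ln(2.813) / 0.379 = 1.0343 / 0.379 = 2.7290
A = e^2.7290 ≈ 15.32 km²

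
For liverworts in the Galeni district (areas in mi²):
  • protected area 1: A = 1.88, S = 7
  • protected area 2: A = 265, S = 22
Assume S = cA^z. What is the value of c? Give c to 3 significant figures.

z = ln(S₂/S₁) / ln(A₂/A₁) = ln(22/7) / ln(265/1.88) = 1.1451 / 4.9485 = 0.2314
c = S₁ / A₁^z = 7 / 1.88^0.2314 = 7 / 1.157 = 6.049

6.05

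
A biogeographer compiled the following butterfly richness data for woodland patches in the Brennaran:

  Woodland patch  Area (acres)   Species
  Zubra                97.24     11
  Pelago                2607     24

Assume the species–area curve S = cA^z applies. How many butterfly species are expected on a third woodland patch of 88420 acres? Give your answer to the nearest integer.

55

z = ln(24/11) / ln(2607/97.24) = 0.7802 / 3.2888 = 0.2372
c = 11 / 97.24^0.2372 = 11 / 2.962 = 3.714
S₃ = 3.714 × 88420^0.2372 = 3.714 × 14.91 ≈ 55.37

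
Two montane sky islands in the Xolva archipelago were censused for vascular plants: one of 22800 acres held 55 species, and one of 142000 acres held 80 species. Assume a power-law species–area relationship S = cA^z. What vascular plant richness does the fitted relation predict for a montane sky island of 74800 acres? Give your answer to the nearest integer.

70

z = ln(80/55) / ln(142000/22800) = 0.3747 / 1.8291 = 0.2049
c = 55 / 22800^0.2049 = 55 / 7.812 = 7.041
S₃ = 7.041 × 74800^0.2049 = 7.041 × 9.964 ≈ 70.16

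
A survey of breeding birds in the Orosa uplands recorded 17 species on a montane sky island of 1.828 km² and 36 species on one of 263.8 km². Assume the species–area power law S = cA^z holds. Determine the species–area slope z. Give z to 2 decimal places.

Taking logs: ln S = ln c + z ln A, so z = (ln S₂ − ln S₁)/(ln A₂ − ln A₁).
z = ln(36/17) / ln(263.8/1.828) = ln(2.118) / ln(144.3) = 0.7503 / 4.9720 = 0.1509

0.15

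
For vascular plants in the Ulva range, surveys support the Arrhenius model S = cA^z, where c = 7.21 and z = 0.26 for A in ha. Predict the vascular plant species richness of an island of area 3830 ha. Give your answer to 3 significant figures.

61.6

S = 7.21 × 3830^0.26
ln S = ln 7.21 + 0.26 × ln 3830 = 1.9755 + 0.26 × 8.2506 = 4.1206
S = e^4.1206 ≈ 61.6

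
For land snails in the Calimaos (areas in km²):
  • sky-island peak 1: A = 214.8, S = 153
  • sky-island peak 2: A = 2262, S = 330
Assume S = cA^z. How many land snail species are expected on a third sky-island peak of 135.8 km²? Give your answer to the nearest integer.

132

z = ln(330/153) / ln(2262/214.8) = 0.7687 / 2.3543 = 0.3265
c = 153 / 214.8^0.3265 = 153 / 5.773 = 26.5
S₃ = 26.5 × 135.8^0.3265 = 26.5 × 4.97 ≈ 131.7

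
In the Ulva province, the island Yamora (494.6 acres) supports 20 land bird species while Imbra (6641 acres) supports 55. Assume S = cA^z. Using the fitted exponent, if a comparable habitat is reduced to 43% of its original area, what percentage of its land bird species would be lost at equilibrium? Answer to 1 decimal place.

z = ln(55/20) / ln(6641/494.6) = 1.0116 / 2.5973 = 0.3895
S_new/S_old = (A_new/A_old)^z = 0.43^0.3895 = exp(0.3895 × -0.8440) = 0.7198
Fraction lost = 1 − 0.7198 = 0.2802

28.0%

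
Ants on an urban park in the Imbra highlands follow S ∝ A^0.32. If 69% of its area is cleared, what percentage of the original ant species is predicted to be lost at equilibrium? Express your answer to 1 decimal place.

S_new/S_old = (A_new/A_old)^z = 0.31^0.32
= exp(0.32 × ln 0.31) = exp(0.32 × -1.1712) = exp(-0.3748) ≈ 0.6874
Fraction lost = 1 − 0.6874 = 0.3126

31.3%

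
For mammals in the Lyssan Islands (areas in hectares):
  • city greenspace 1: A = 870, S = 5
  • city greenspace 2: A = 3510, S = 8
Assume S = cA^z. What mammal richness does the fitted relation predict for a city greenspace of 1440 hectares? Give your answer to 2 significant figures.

z = ln(8/5) / ln(3510/870) = 0.4700 / 1.3949 = 0.3369
c = 5 / 870^0.3369 = 5 / 9.783 = 0.5111
S₃ = 0.5111 × 1440^0.3369 = 0.5111 × 11.59 ≈ 5.925

5.9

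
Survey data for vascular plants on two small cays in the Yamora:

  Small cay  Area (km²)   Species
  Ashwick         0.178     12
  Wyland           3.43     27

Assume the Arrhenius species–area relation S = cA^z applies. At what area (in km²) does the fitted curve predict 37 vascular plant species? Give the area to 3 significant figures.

z = ln(27/12) / ln(3.43/0.178) = 0.8109 / 2.9585 = 0.2741
c = 12 / 0.178^0.2741 = 12 / 0.6231 = 19.26
A = (37/19.26)^(1/0.2741) ⇒ ln A = ln(1.921)/0.2741 = 2.3821
A = e^2.3821 ≈ 10.83 km²

10.8 km²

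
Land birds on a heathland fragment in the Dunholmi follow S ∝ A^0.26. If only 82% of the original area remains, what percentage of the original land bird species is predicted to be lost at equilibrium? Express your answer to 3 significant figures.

5.03%

S_new/S_old = (A_new/A_old)^z = 0.82^0.26
= exp(0.26 × ln 0.82) = exp(0.26 × -0.1985) = exp(-0.0516) ≈ 0.9497
Fraction lost = 1 − 0.9497 = 0.05029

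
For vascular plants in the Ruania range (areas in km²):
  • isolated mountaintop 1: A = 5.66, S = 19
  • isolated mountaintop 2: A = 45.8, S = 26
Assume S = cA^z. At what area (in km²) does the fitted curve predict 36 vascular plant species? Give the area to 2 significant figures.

z = ln(26/19) / ln(45.8/5.66) = 0.3137 / 2.0909 = 0.1500
c = 19 / 5.66^0.1500 = 19 / 1.297 = 14.65
A = (36/14.65)^(1/0.1500) ⇒ ln A = ln(2.457)/0.1500 = 5.9936
A = e^5.9936 ≈ 400.8 km²

400 km²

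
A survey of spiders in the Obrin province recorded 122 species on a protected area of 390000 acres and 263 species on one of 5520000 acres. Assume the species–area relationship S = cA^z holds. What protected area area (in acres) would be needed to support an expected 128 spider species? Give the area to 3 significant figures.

z = ln(263/122) / ln(5520000/390000) = 0.7681 / 2.6500 = 0.2899
c = 122 / 390000^0.2899 = 122 / 41.75 = 2.922
A = (128/2.922)^(1/0.2899) ⇒ ln A = ln(43.8)/0.2899 = 13.0395
A = e^13.0395 ≈ 460252 acres

460000 acres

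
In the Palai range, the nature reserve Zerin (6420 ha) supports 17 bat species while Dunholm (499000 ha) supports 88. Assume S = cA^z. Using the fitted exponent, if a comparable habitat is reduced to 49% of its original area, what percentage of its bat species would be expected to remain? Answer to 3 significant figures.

z = ln(88/17) / ln(499000/6420) = 1.6441 / 4.3532 = 0.3777
S_new/S_old = (A_new/A_old)^z = 0.49^0.3777 = exp(0.3777 × -0.7133) = 0.7638

76.4%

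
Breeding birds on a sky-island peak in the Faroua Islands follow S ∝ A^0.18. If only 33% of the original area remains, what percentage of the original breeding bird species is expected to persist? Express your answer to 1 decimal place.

S_new/S_old = (A_new/A_old)^z = 0.33^0.18
= exp(0.18 × ln 0.33) = exp(0.18 × -1.1087) = exp(-0.1996) ≈ 0.8191

81.9%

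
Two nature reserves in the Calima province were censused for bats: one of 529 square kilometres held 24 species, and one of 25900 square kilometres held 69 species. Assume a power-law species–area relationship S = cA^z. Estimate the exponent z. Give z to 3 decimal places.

Taking logs: ln S = ln c + z ln A, so z = (ln S₂ − ln S₁)/(ln A₂ − ln A₁).
z = ln(69/24) / ln(25900/529) = ln(2.875) / ln(48.96) = 1.0561 / 3.8910 = 0.2714

0.271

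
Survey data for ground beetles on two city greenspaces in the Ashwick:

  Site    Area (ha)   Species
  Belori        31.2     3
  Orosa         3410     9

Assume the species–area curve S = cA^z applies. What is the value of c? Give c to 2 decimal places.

1.34

z = ln(S₂/S₁) / ln(A₂/A₁) = ln(9/3) / ln(3410/31.2) = 1.0986 / 4.6940 = 0.2340
c = S₁ / A₁^z = 3 / 31.2^0.2340 = 3 / 2.237 = 1.341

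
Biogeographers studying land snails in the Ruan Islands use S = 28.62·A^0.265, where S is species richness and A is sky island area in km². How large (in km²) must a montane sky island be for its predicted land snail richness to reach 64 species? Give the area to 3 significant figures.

64 = 28.62 × A^0.265  ⇒  A^0.265 = 64/28.62 = 2.236
ln A = ln(2.236) / 0.265 = 0.8048 / 0.265 = 3.0369
A = e^3.0369 ≈ 20.84 km²

20.8 km²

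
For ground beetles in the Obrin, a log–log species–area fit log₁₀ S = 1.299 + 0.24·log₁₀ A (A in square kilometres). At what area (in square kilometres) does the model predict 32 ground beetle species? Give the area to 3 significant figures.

7.23 square kilometres

32 = 19.91 × A^0.24  ⇒  A^0.24 = 32/19.91 = 1.607
ln A = ln(1.607) / 0.24 = 0.4747 / 0.24 = 1.9778
A = e^1.9778 ≈ 7.227 square kilometres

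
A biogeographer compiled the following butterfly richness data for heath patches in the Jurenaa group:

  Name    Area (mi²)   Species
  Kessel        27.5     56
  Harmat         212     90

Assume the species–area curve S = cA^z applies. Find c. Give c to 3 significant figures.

z = ln(S₂/S₁) / ln(A₂/A₁) = ln(90/56) / ln(212/27.5) = 0.4745 / 2.0424 = 0.2323
c = S₁ / A₁^z = 56 / 27.5^0.2323 = 56 / 2.16 = 25.93

25.9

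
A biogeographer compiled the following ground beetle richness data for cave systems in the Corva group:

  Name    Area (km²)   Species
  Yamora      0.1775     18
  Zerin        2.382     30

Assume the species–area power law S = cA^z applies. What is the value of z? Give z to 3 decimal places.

0.197

Taking logs: ln S = ln c + z ln A, so z = (ln S₂ − ln S₁)/(ln A₂ − ln A₁).
z = ln(30/18) / ln(2.382/0.1775) = ln(1.667) / ln(13.42) = 0.5108 / 2.5967 = 0.1967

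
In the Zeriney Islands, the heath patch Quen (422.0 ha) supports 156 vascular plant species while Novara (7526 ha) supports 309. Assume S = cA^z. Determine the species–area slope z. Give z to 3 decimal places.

0.237

Taking logs: ln S = ln c + z ln A, so z = (ln S₂ − ln S₁)/(ln A₂ − ln A₁).
z = ln(309/156) / ln(7526/422) = ln(1.981) / ln(17.83) = 0.6835 / 2.8811 = 0.2372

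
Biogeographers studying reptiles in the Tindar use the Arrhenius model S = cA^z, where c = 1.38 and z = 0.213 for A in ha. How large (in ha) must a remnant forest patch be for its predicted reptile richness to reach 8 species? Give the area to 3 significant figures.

8 = 1.38 × A^0.213  ⇒  A^0.213 = 8/1.38 = 5.797
ln A = ln(5.797) / 0.213 = 1.7574 / 0.213 = 8.2505
A = e^8.2505 ≈ 3830 ha

3830 ha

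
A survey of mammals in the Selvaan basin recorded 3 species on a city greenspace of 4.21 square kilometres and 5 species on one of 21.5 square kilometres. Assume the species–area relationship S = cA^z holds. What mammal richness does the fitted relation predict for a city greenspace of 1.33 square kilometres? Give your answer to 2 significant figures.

2.1

z = ln(5/3) / ln(21.5/4.21) = 0.5108 / 1.6306 = 0.3133
c = 3 / 4.21^0.3133 = 3 / 1.569 = 1.912
S₃ = 1.912 × 1.33^0.3133 = 1.912 × 1.093 ≈ 2.091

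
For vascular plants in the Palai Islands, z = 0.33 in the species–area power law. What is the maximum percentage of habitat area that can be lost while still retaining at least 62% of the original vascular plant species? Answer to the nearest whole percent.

77%

Need (A_new/A_old)^0.33 = 0.62, so A_new/A_old = 0.62^(1/0.33) = 0.62^3.03
ln(A_new/A_old) = ln 0.62 / 0.33 = -0.4780 / 0.33 = -1.4486
A_new/A_old = e^-1.4486 ≈ 0.2349
Fraction that can be lost = 1 − 0.2349 = 0.7651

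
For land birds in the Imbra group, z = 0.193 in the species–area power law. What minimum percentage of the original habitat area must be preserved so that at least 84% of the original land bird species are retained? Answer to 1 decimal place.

40.5%

Need (A_new/A_old)^0.193 = 0.84, so A_new/A_old = 0.84^(1/0.193) = 0.84^5.181
ln(A_new/A_old) = ln 0.84 / 0.193 = -0.1744 / 0.193 = -0.9034
A_new/A_old = e^-0.9034 ≈ 0.4052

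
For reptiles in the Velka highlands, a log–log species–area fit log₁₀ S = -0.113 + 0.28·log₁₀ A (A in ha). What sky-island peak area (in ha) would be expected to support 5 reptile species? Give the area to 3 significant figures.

794 ha

5 = 0.7709 × A^0.28  ⇒  A^0.28 = 5/0.7709 = 6.486
ln A = ln(6.486) / 0.28 = 1.8696 / 0.28 = 6.6773
A = e^6.6773 ≈ 794.1 ha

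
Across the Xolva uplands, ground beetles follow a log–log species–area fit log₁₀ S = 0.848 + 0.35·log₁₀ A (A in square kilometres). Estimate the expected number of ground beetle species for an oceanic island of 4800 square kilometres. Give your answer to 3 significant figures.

S = 7.047 × 4800^0.35
ln S = ln 7.047 + 0.35 × ln 4800 = 1.9526 + 0.35 × 8.4764 = 4.9193
S = e^4.9193 ≈ 136.9

137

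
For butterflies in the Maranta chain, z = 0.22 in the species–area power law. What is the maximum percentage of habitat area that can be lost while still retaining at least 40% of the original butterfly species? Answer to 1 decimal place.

Need (A_new/A_old)^0.22 = 0.4, so A_new/A_old = 0.4^(1/0.22) = 0.4^4.545
ln(A_new/A_old) = ln 0.4 / 0.22 = -0.9163 / 0.22 = -4.1650
A_new/A_old = e^-4.1650 ≈ 0.01553
Fraction that can be lost = 1 − 0.01553 = 0.9845

98.4%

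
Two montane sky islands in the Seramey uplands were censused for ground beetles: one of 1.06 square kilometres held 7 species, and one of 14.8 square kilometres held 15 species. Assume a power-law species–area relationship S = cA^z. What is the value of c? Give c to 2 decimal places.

6.88

z = ln(S₂/S₁) / ln(A₂/A₁) = ln(15/7) / ln(14.8/1.06) = 0.7621 / 2.6364 = 0.2891
c = S₁ / A₁^z = 7 / 1.06^0.2891 = 7 / 1.017 = 6.883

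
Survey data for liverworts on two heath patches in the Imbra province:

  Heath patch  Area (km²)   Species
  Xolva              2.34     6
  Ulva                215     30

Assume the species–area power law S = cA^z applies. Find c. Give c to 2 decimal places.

4.43

z = ln(S₂/S₁) / ln(A₂/A₁) = ln(30/6) / ln(215/2.34) = 1.6094 / 4.5205 = 0.3560
c = S₁ / A₁^z = 6 / 2.34^0.3560 = 6 / 1.353 = 4.433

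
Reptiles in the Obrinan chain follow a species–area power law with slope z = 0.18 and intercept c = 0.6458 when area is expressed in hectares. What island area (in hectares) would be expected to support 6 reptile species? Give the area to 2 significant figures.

240000 hectares

6 = 0.6458 × A^0.18  ⇒  A^0.18 = 6/0.6458 = 9.291
ln A = ln(9.291) / 0.18 = 2.2290 / 0.18 = 12.3835
A = e^12.3835 ≈ 238821 hectares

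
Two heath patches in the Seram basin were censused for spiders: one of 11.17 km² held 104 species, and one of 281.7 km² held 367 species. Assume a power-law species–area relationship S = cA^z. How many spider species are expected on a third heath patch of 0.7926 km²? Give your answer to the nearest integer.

37

z = ln(367/104) / ln(281.7/11.17) = 1.2610 / 3.2276 = 0.3907
c = 104 / 11.17^0.3907 = 104 / 2.567 = 40.51
S₃ = 40.51 × 0.7926^0.3907 = 40.51 × 0.9132 ≈ 36.99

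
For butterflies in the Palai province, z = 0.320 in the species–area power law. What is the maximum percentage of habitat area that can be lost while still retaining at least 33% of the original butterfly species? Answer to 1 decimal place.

Need (A_new/A_old)^0.32 = 0.33, so A_new/A_old = 0.33^(1/0.32) = 0.33^3.125
ln(A_new/A_old) = ln 0.33 / 0.32 = -1.1087 / 0.32 = -3.4646
A_new/A_old = e^-3.4646 ≈ 0.03129
Fraction that can be lost = 1 − 0.03129 = 0.9687

96.9%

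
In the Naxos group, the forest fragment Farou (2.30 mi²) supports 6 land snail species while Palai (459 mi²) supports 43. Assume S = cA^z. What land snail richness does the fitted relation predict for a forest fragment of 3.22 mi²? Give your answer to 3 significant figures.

6.80

z = ln(43/6) / ln(459/2.3) = 1.9694 / 5.2961 = 0.3719
c = 6 / 2.3^0.3719 = 6 / 1.363 = 4.402
S₃ = 4.402 × 3.22^0.3719 = 4.402 × 1.545 ≈ 6.8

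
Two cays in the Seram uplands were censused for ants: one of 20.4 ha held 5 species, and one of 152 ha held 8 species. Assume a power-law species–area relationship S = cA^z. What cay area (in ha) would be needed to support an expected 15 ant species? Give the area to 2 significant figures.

2200 ha

z = ln(8/5) / ln(152/20.4) = 0.4700 / 2.0083 = 0.2340
c = 5 / 20.4^0.2340 = 5 / 2.025 = 2.469
A = (15/2.469)^(1/0.2340) ⇒ ln A = ln(6.076)/0.2340 = 7.7100
A = e^7.7100 ≈ 2230 ha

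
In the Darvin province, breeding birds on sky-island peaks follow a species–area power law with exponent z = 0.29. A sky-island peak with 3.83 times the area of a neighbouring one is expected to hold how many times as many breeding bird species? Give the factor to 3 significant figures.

S₂/S₁ = (A₂/A₁)^z = 3.83^0.29
ln(S₂/S₁) = 0.29 × ln 3.83 = 0.29 × 1.3429 = 0.3894
S₂/S₁ = e^0.3894 ≈ 1.476

1.48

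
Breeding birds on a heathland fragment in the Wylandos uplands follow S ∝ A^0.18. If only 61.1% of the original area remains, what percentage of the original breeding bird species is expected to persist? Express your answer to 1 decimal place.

91.5%

S_new/S_old = (A_new/A_old)^z = 0.611^0.18
= exp(0.18 × ln 0.611) = exp(0.18 × -0.4927) = exp(-0.0887) ≈ 0.9151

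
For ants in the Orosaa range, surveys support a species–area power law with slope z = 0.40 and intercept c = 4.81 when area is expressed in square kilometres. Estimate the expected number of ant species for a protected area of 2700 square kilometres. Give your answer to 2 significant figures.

110

S = 4.81 × 2700^0.4
ln S = ln 4.81 + 0.4 × ln 2700 = 1.5707 + 0.4 × 7.9010 = 4.7311
S = e^4.7311 ≈ 113.4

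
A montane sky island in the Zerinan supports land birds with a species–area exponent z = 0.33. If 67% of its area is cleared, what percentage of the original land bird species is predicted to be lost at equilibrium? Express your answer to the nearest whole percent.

S_new/S_old = (A_new/A_old)^z = 0.33^0.33
= exp(0.33 × ln 0.33) = exp(0.33 × -1.1087) = exp(-0.3659) ≈ 0.6936
Fraction lost = 1 − 0.6936 = 0.3064

31%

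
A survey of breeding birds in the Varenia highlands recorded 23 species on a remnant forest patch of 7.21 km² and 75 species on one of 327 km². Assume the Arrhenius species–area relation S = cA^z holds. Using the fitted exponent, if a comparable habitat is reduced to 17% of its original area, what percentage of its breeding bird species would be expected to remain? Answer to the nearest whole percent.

z = ln(75/23) / ln(327/7.21) = 1.1820 / 3.8145 = 0.3099
S_new/S_old = (A_new/A_old)^z = 0.17^0.3099 = exp(0.3099 × -1.7720) = 0.5775

58%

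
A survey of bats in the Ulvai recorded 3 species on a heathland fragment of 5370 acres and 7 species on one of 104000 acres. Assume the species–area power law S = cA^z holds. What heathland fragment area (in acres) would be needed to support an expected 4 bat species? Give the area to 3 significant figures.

14700 acres

z = ln(7/3) / ln(104000/5370) = 0.8473 / 2.9636 = 0.2859
c = 3 / 5370^0.2859 = 3 / 11.65 = 0.2575
A = (4/0.2575)^(1/0.2859) ⇒ ln A = ln(15.54)/0.2859 = 9.5948
A = e^9.5948 ≈ 14688 acres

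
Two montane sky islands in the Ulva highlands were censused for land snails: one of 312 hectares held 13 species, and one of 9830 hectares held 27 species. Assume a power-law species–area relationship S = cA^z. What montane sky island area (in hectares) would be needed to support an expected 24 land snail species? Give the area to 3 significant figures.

5640 hectares

z = ln(27/13) / ln(9830/312) = 0.7309 / 3.4502 = 0.2118
c = 13 / 312^0.2118 = 13 / 3.376 = 3.851
A = (24/3.851)^(1/0.2118) ⇒ ln A = ln(6.232)/0.2118 = 8.6372
A = e^8.6372 ≈ 5637 hectares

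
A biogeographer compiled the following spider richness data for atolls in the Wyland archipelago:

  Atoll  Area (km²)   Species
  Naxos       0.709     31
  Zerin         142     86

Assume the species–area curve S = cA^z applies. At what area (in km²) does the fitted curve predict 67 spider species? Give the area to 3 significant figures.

38.8 km²

z = ln(86/31) / ln(142/0.709) = 1.0204 / 5.2997 = 0.1925
c = 31 / 0.709^0.1925 = 31 / 0.9359 = 33.12
A = (67/33.12)^(1/0.1925) ⇒ ln A = ln(2.023)/0.1925 = 3.6591
A = e^3.6591 ≈ 38.83 km²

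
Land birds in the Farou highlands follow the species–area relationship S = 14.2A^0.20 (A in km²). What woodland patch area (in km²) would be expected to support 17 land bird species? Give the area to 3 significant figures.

2.46 km²

17 = 14.2 × A^0.2  ⇒  A^0.2 = 17/14.2 = 1.197
ln A = ln(1.197) / 0.2 = 0.1800 / 0.2 = 0.8999
A = e^0.8999 ≈ 2.459 km²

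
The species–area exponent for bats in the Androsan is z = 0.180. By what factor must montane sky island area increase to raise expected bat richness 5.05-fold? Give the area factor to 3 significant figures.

8080

(A₂/A₁)^0.18 = 5.05, so A₂/A₁ = 5.05^(1/0.18) = 5.05^5.556
ln(A₂/A₁) = ln 5.05 / 0.18 = 1.6194 / 0.18 = 8.9966
A₂/A₁ = e^8.9966 ≈ 8076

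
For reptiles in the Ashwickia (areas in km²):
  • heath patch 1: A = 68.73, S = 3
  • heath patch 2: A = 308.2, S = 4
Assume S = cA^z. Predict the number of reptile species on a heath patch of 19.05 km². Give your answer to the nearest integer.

z = ln(4/3) / ln(308.2/68.73) = 0.2877 / 1.5006 = 0.1917
c = 3 / 68.73^0.1917 = 3 / 2.25 = 1.333
S₃ = 1.333 × 19.05^0.1917 = 1.333 × 1.759 ≈ 2.346

2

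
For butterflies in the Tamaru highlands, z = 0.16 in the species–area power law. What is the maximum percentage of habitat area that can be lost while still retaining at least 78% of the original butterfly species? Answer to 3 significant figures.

Need (A_new/A_old)^0.16 = 0.78, so A_new/A_old = 0.78^(1/0.16) = 0.78^6.25
ln(A_new/A_old) = ln 0.78 / 0.16 = -0.2485 / 0.16 = -1.5529
A_new/A_old = e^-1.5529 ≈ 0.2116
Fraction that can be lost = 1 − 0.2116 = 0.7884

78.8%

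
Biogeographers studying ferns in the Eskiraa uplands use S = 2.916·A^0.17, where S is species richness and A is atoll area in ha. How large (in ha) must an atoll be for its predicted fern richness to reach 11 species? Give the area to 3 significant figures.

2460 ha

11 = 2.916 × A^0.17  ⇒  A^0.17 = 11/2.916 = 3.772
ln A = ln(3.772) / 0.17 = 1.3277 / 0.17 = 7.8099
A = e^7.8099 ≈ 2465 ha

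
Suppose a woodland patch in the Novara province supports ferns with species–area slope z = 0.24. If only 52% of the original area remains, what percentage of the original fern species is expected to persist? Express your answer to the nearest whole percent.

S_new/S_old = (A_new/A_old)^z = 0.52^0.24
= exp(0.24 × ln 0.52) = exp(0.24 × -0.6539) = exp(-0.1569) ≈ 0.8548

85%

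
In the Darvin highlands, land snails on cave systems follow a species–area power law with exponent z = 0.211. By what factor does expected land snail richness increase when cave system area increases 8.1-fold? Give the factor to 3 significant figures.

1.55

S₂/S₁ = (A₂/A₁)^z = 8.1^0.211
ln(S₂/S₁) = 0.211 × ln 8.1 = 0.211 × 2.0919 = 0.4414
S₂/S₁ = e^0.4414 ≈ 1.555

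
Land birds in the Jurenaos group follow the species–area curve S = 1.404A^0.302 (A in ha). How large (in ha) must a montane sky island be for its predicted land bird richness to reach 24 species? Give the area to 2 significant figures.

24 = 1.404 × A^0.302  ⇒  A^0.302 = 24/1.404 = 17.09
ln A = ln(17.09) / 0.302 = 2.8387 / 0.302 = 9.3998
A = e^9.3998 ≈ 12086 ha

12000 ha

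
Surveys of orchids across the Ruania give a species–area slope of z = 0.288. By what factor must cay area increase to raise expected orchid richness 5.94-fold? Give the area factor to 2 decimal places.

486.14

(A₂/A₁)^0.288 = 5.94, so A₂/A₁ = 5.94^(1/0.288) = 5.94^3.472
ln(A₂/A₁) = ln 5.94 / 0.288 = 1.7817 / 0.288 = 6.1865
A₂/A₁ = e^6.1865 ≈ 486.1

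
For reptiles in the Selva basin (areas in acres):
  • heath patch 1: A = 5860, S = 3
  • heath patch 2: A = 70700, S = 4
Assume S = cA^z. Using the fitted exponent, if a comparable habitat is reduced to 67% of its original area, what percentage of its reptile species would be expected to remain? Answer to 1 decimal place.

95.5%

z = ln(4/3) / ln(70700/5860) = 0.2877 / 2.4903 = 0.1155
S_new/S_old = (A_new/A_old)^z = 0.67^0.1155 = exp(0.1155 × -0.4005) = 0.9548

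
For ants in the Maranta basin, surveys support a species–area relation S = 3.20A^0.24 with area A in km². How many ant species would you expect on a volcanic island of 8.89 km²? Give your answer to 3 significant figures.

5.41

S = 3.2 × 8.89^0.24
ln S = ln 3.2 + 0.24 × ln 8.89 = 1.1632 + 0.24 × 2.1849 = 1.6875
S = e^1.6875 ≈ 5.406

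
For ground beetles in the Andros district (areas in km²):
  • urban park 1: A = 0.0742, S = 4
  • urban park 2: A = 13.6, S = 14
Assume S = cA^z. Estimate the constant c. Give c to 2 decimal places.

z = ln(S₂/S₁) / ln(A₂/A₁) = ln(14/4) / ln(13.6/0.0742) = 1.2528 / 5.2111 = 0.2404
c = S₁ / A₁^z = 4 / 0.0742^0.2404 = 4 / 0.5351 = 7.475

7.48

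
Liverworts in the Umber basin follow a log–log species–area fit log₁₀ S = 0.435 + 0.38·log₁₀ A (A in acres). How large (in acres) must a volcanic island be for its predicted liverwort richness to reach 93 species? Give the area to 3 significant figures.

10900 acres

93 = 2.723 × A^0.38  ⇒  A^0.38 = 93/2.723 = 34.16
ln A = ln(34.16) / 0.38 = 3.5310 / 0.38 = 9.2920
A = e^9.2920 ≈ 10851 acres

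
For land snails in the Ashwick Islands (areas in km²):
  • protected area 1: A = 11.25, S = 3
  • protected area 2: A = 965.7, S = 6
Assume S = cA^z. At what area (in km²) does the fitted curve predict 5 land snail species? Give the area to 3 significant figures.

z = ln(6/3) / ln(965.7/11.25) = 0.6931 / 4.4525 = 0.1557
c = 3 / 11.25^0.1557 = 3 / 1.458 = 2.058
A = (5/2.058)^(1/0.1557) ⇒ ln A = ln(2.429)/0.1557 = 5.7017
A = e^5.7017 ≈ 299.4 km²

299 km²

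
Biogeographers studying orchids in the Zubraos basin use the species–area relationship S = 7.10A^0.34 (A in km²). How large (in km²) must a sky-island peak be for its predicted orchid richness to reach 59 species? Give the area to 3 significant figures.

59 = 7.1 × A^0.34  ⇒  A^0.34 = 59/7.1 = 8.31
ln A = ln(8.31) / 0.34 = 2.1174 / 0.34 = 6.2278
A = e^6.2278 ≈ 506.6 km²

507 km²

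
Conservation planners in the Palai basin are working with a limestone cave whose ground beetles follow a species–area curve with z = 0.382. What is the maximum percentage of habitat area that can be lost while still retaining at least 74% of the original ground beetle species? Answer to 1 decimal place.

54.5%

Need (A_new/A_old)^0.382 = 0.74, so A_new/A_old = 0.74^(1/0.382) = 0.74^2.618
ln(A_new/A_old) = ln 0.74 / 0.382 = -0.3011 / 0.382 = -0.7882
A_new/A_old = e^-0.7882 ≈ 0.4546
Fraction that can be lost = 1 − 0.4546 = 0.5454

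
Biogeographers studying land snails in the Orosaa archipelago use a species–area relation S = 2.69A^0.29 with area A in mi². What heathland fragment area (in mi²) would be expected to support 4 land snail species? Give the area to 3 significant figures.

4 = 2.69 × A^0.29  ⇒  A^0.29 = 4/2.69 = 1.487
ln A = ln(1.487) / 0.29 = 0.3968 / 0.29 = 1.3681
A = e^1.3681 ≈ 3.928 mi²

3.93 mi²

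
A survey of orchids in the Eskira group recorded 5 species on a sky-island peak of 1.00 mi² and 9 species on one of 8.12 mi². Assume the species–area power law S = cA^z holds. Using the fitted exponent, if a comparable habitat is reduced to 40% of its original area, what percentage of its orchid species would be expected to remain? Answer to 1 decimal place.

z = ln(9/5) / ln(8.12/1) = 0.5878 / 2.0943 = 0.2807
S_new/S_old = (A_new/A_old)^z = 0.4^0.2807 = exp(0.2807 × -0.9163) = 0.7732

77.3%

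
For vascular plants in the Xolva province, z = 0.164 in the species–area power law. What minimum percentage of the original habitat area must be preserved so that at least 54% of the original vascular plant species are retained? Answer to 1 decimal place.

Need (A_new/A_old)^0.164 = 0.54, so A_new/A_old = 0.54^(1/0.164) = 0.54^6.098
ln(A_new/A_old) = ln 0.54 / 0.164 = -0.6162 / 0.164 = -3.7572
A_new/A_old = e^-3.7572 ≈ 0.02335

2.3%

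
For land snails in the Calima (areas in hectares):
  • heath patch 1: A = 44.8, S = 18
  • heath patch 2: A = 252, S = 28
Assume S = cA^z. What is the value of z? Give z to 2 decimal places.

0.26

Taking logs: ln S = ln c + z ln A, so z = (ln S₂ − ln S₁)/(ln A₂ − ln A₁).
z = ln(28/18) / ln(252/44.8) = ln(1.556) / ln(5.625) = 0.4418 / 1.7272 = 0.2558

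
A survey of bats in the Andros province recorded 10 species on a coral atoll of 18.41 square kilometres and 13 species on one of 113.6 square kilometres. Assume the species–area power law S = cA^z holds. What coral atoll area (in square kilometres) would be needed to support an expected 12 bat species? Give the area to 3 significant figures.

65.2 square kilometres

z = ln(13/10) / ln(113.6/18.41) = 0.2624 / 1.8198 = 0.1442
c = 10 / 18.41^0.1442 = 10 / 1.522 = 6.571
A = (12/6.571)^(1/0.1442) ⇒ ln A = ln(1.826)/0.1442 = 4.1775
A = e^4.1775 ≈ 65.2 square kilometres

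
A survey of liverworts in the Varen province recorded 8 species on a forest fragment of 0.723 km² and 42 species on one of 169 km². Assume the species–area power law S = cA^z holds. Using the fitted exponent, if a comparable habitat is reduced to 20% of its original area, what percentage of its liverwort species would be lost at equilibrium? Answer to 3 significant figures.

38.7%

z = ln(42/8) / ln(169/0.723) = 1.6582 / 5.4542 = 0.3040
S_new/S_old = (A_new/A_old)^z = 0.2^0.3040 = exp(0.3040 × -1.6094) = 0.613
Fraction lost = 1 − 0.613 = 0.387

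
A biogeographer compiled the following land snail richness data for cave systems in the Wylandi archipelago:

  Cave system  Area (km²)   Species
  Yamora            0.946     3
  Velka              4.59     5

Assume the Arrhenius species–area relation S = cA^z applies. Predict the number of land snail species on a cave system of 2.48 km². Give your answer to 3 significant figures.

4.10

z = ln(5/3) / ln(4.59/0.946) = 0.5108 / 1.5794 = 0.3234
c = 3 / 0.946^0.3234 = 3 / 0.9822 = 3.054
S₃ = 3.054 × 2.48^0.3234 = 3.054 × 1.341 ≈ 4.097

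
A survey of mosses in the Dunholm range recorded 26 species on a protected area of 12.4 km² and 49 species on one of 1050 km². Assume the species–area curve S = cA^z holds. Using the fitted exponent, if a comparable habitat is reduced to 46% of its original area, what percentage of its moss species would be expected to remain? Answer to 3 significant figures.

89.5%

z = ln(49/26) / ln(1050/12.4) = 0.6337 / 4.4388 = 0.1428
S_new/S_old = (A_new/A_old)^z = 0.46^0.1428 = exp(0.1428 × -0.7765) = 0.8951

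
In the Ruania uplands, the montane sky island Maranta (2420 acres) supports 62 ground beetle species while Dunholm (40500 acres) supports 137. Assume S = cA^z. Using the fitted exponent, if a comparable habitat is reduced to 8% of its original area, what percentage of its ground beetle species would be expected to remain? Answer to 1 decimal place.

z = ln(137/62) / ln(40500/2420) = 0.7928 / 2.8175 = 0.2814
S_new/S_old = (A_new/A_old)^z = 0.08^0.2814 = exp(0.2814 × -2.5257) = 0.4913

49.1%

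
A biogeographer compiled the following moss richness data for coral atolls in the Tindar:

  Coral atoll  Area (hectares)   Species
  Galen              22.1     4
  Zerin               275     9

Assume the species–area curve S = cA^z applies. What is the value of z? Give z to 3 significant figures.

Taking logs: ln S = ln c + z ln A, so z = (ln S₂ − ln S₁)/(ln A₂ − ln A₁).
z = ln(9/4) / ln(275/22.1) = ln(2.25) / ln(12.44) = 0.8109 / 2.5212 = 0.3216

0.322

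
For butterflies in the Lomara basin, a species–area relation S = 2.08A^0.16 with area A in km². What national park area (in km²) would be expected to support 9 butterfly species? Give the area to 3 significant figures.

9 = 2.08 × A^0.16  ⇒  A^0.16 = 9/2.08 = 4.327
ln A = ln(4.327) / 0.16 = 1.4649 / 0.16 = 9.1554
A = e^9.1554 ≈ 9465 km²

9460 km²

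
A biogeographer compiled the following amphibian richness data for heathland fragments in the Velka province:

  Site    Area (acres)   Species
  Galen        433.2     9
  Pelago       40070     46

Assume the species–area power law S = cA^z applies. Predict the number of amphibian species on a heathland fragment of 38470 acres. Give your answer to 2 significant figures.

45

z = ln(46/9) / ln(40070/433.2) = 1.6314 / 4.5272 = 0.3604
c = 9 / 433.2^0.3604 = 9 / 8.916 = 1.009
S₃ = 1.009 × 38470^0.3604 = 1.009 × 44.91 ≈ 45.33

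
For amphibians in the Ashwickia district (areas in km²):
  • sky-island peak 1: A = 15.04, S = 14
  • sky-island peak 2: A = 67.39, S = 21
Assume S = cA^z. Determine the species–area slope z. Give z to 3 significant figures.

Taking logs: ln S = ln c + z ln A, so z = (ln S₂ − ln S₁)/(ln A₂ − ln A₁).
z = ln(21/14) / ln(67.39/15.04) = ln(1.5) / ln(4.481) = 0.4055 / 1.4998 = 0.2703

0.270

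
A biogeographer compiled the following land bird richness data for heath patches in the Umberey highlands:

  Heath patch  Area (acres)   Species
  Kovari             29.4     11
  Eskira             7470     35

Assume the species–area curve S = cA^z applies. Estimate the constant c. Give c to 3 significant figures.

5.43

z = ln(S₂/S₁) / ln(A₂/A₁) = ln(35/11) / ln(7470/29.4) = 1.1575 / 5.5377 = 0.2090
c = S₁ / A₁^z = 11 / 29.4^0.2090 = 11 / 2.027 = 5.426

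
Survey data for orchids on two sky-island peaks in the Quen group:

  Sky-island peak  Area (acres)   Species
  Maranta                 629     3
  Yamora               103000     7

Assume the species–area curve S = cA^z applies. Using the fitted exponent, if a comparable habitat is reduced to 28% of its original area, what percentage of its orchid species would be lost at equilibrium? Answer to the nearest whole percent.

z = ln(7/3) / ln(103000/629) = 0.8473 / 5.0984 = 0.1662
S_new/S_old = (A_new/A_old)^z = 0.28^0.1662 = exp(0.1662 × -1.2730) = 0.8093
Fraction lost = 1 − 0.8093 = 0.1907

19%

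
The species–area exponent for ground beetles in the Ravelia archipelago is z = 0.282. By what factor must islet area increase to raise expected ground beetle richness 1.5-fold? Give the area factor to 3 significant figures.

4.21

(A₂/A₁)^0.282 = 1.5, so A₂/A₁ = 1.5^(1/0.282) = 1.5^3.546
ln(A₂/A₁) = ln 1.5 / 0.282 = 0.4055 / 0.282 = 1.4378
A₂/A₁ = e^1.4378 ≈ 4.212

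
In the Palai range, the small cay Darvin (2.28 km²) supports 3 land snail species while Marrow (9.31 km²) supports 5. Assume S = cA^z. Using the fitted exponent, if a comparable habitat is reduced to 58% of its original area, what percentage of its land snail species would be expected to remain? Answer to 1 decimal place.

z = ln(5/3) / ln(9.31/2.28) = 0.5108 / 1.4069 = 0.3631
S_new/S_old = (A_new/A_old)^z = 0.58^0.3631 = exp(0.3631 × -0.5447) = 0.8205

82.1%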